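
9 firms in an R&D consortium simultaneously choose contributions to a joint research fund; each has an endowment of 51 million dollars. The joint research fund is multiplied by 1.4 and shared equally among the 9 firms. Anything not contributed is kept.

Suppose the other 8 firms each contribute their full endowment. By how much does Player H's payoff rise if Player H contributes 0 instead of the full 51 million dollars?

Switching from a contribution of 51 to 0 lets Player H keep an extra 51 million dollars, but lowers the joint research fund by 51, which costs Player H their own share of that drop: 1.4/9 × 51 = 7.93.
Net gain = 51 − 7.93 = 43.07. The private return per contributed unit (0.1556) is below 1, so free-riding is indeed the best response regardless of what the others do.

43.07 million dollars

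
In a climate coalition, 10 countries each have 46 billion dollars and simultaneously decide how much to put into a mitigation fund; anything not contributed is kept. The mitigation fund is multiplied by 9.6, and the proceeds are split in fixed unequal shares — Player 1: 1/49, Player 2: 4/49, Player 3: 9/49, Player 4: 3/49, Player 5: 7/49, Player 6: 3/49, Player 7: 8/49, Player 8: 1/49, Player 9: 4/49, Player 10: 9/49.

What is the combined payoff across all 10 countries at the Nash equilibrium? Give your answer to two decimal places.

2042.40 billion dollars

A player with share s gets back 9.6·s per unit contributed, so full contribution is dominant for anyone with s > 1/9.6 = 0.1042 and zero contribution is dominant for anyone below.
Player 3, Player 5, Player 7 and Player 10 are above the threshold, contributing 46 each; the remaining 6 contribute 0. Total contributed: 184.
The mitigation fund pays out 9.6 × 184 = 1766.40 in total (split across the unequal shares, but the aggregate is all that matters for the group sum).
The 6 free-riders keep 46 each, adding 276. Group total = 276 + 1766.40 = 2042.40.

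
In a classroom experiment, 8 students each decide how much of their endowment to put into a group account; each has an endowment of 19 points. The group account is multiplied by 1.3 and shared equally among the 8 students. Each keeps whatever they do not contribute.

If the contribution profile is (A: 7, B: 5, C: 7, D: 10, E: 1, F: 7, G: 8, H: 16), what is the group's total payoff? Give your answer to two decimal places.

Total contributed: 7 + 5 + 7 + 10 + 1 + 7 + 8 + 16 = 61; total kept: 8 × 19 − 61 = 91.
The group account pays out 1.3 × 61 = 79.30 in aggregate.
Group total = 91 + 79.30 = 170.30.

170.30 points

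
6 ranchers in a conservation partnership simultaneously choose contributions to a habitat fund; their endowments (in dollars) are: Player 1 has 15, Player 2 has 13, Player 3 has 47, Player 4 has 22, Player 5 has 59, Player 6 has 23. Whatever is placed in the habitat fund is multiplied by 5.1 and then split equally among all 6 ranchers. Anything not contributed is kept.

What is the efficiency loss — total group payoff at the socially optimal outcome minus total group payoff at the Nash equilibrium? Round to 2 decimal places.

The private return per contributed unit is 5.1/6 = 0.8500 < 1 for every player regardless of endowment, so the Nash equilibrium is zero contribution and the group total is Σ E_j = 15 + 13 + 47 + 22 + 59 + 23 = 179.
Each contributed unit returns 5.100 to the group, so the social optimum is full contribution by everyone: group total = 5.100 × 179 = 912.90.
Efficiency loss = (5.100 − 1) × 179 = 733.90.

733.90 dollars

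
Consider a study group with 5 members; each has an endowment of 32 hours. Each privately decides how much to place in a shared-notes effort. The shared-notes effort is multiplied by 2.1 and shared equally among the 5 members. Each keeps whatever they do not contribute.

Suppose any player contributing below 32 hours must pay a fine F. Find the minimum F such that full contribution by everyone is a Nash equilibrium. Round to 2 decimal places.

Given the others contribute fully, the best deviation is to contribute 0 (any partial contribution still incurs the fine and gives up units whose private return 0.4200 is below 1).
Deviating from 32 to 0 saves 32 hours but forfeits the deviator's share of the drop in the shared-notes effort: 2.1/5 × 32 = 13.44.
So the deviation gain is 32 − 13.44 = 18.56, and the fine must be at least 18.56 hours to wipe it out.

18.56 hours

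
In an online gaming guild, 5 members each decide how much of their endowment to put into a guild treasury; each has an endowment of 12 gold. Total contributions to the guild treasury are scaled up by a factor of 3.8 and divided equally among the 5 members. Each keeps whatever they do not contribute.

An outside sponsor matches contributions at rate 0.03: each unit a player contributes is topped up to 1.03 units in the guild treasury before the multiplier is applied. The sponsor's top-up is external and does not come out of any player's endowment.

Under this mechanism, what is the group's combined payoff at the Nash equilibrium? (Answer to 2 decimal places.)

With the mechanism, a contributed unit returns 3.8 × 1.03 / 5 = 0.7828 per unit of net cost — still below 1 — so contributing 0 remains dominant for every player.
At the Nash equilibrium no one contributes; group total payoff = 5 × 12 = 60.

60.00 gold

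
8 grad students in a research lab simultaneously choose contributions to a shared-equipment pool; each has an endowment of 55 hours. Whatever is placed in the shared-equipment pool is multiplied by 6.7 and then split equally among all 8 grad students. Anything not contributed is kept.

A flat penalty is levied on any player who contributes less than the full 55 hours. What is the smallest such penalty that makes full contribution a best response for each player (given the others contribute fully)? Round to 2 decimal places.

Given the others contribute fully, the best deviation is to contribute 0 (any partial contribution still incurs the fine and gives up units whose private return 0.8375 is below 1).
Deviating from 55 to 0 saves 55 hours but forfeits the deviator's share of the drop in the shared-equipment pool: 6.7/8 × 55 = 46.06.
So the deviation gain is 55 − 46.06 = 8.94, and the fine must be at least 8.94 hours to wipe it out.

8.94 hours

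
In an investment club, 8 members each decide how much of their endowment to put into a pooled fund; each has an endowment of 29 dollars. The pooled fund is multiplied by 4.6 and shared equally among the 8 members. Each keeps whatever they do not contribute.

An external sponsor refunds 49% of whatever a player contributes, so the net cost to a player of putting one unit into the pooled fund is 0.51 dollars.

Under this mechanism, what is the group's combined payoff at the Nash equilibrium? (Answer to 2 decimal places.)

1180.88 dollars

With the mechanism, a contributed unit returns (4.6/8) / 0.51 = 1.1275 per unit of net cost to the contributor — now above 1 — so contributing fully is weakly dominant for every player.
At the Nash equilibrium everyone contributes 29. Group total payoff = 8 × (29 × 0.49 + 4.6 × 29) = 1180.88.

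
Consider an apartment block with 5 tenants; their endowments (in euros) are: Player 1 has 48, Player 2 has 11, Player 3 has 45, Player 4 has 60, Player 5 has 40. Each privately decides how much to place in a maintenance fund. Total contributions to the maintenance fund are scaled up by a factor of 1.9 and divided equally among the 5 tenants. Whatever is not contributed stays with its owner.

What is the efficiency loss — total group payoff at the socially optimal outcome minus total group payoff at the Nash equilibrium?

The private return per contributed unit is 1.9/5 = 0.3800 < 1 for every player regardless of endowment, so the Nash equilibrium is zero contribution and the group total is Σ E_j = 48 + 11 + 45 + 60 + 40 = 204.
Each contributed unit returns 1.900 to the group, so the social optimum is full contribution by everyone: group total = 1.900 × 204 = 387.60.
Efficiency loss = (1.900 − 1) × 204 = 183.60.

183.60 euros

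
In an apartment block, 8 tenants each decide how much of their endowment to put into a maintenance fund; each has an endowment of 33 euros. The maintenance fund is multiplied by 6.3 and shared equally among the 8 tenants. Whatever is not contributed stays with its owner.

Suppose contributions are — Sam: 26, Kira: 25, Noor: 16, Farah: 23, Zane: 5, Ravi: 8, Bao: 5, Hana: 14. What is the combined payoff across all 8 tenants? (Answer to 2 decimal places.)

910.60 euros

Total contributed: 26 + 25 + 16 + 23 + 5 + 8 + 5 + 14 = 122; total kept: 8 × 33 − 122 = 142.
The maintenance fund pays out 6.3 × 122 = 768.60 in aggregate.
Group total = 142 + 768.60 = 910.60.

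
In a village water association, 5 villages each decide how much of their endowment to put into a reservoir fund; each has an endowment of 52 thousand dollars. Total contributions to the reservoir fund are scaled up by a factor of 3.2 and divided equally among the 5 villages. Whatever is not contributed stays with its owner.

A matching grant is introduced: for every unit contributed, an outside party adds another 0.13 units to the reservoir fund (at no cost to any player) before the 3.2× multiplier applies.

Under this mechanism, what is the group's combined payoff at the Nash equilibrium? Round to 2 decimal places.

The effective private return is 3.2 × 1.13 / 5 = 0.7232, which is still under 1, so the mechanism doesn't change anyone's dominant strategy: zero contribution.
Everyone keeps their endowment and the group total is 5 × 52 = 260.

260.00 thousand dollars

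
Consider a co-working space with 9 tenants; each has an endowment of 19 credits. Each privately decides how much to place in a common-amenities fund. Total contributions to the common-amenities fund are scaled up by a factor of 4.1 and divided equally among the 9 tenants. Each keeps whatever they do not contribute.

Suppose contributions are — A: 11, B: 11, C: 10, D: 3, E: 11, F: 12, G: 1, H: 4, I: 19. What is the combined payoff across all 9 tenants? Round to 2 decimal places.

Total contributed: 11 + 11 + 10 + 3 + 11 + 12 + 1 + 4 + 19 = 82; total kept: 9 × 19 − 82 = 89.
The common-amenities fund pays out 4.1 × 82 = 336.20 in aggregate.
Group total = 89 + 336.20 = 425.20.

425.20 credits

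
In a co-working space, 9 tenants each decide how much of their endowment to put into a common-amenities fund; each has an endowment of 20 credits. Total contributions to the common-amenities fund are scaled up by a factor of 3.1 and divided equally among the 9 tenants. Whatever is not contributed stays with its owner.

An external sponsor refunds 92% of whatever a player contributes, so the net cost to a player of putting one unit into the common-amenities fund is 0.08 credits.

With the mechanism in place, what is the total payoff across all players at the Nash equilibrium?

723.60 credits

Under the mechanism each unit contributed yields (3.1/9) / 0.08 = 4.3056 back to its contributor per unit of net cost, which exceeds 1, making full contribution the dominant choice for everyone.
At the Nash equilibrium everyone contributes 20. Group total payoff = 9 × (20 × 0.92 + 3.1 × 20) = 723.60.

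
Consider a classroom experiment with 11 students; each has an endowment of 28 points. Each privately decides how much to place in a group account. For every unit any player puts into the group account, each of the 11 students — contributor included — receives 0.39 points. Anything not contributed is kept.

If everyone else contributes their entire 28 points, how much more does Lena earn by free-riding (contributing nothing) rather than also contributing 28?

Switching from a contribution of 28 to 0 lets Lena keep an extra 28 points, but lowers the group account by 28, which costs Lena their own share of that drop: 0.39 × 28 = 10.92.
Net gain = 28 − 10.92 = 17.08. The private return per contributed unit (0.39) is below 1, so free-riding is indeed the best response regardless of what the others do.

17.08 points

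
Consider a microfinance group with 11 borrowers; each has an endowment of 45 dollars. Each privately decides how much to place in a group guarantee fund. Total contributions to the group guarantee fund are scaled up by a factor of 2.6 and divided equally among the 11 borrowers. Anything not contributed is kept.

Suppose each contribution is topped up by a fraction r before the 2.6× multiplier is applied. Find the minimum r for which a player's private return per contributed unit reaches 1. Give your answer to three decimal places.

With matching at rate r, one contributed unit becomes (1 + r) in the group guarantee fund and returns 2.6 × (1 + r) / 11 to the contributor.
Setting this equal to 1: 1 + r = 11/2.6 = 4.2308.
So the minimum matching rate is r = 4.2308 − 1 = 3.231.

3.231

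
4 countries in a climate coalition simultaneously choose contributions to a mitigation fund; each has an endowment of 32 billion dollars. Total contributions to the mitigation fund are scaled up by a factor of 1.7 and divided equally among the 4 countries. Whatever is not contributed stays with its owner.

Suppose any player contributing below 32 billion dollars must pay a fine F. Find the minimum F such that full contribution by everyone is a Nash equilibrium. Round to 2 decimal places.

18.40 billion dollars

Given the others contribute fully, the best deviation is to contribute 0 (any partial contribution still incurs the fine and gives up units whose private return 0.4250 is below 1).
Deviating from 32 to 0 saves 32 billion dollars but forfeits the deviator's share of the drop in the mitigation fund: 1.7/4 × 32 = 13.60.
So the deviation gain is 32 − 13.60 = 18.40, and the fine must be at least 18.40 billion dollars to wipe it out.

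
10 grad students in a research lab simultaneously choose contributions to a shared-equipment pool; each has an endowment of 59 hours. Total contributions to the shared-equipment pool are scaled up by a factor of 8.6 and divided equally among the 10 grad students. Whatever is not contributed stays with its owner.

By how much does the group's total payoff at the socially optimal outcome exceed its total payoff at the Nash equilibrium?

4484.00 hours

Each contributed unit returns 8.6/10 = 0.8600 to its contributor — below 1 — so contributing 0 is dominant for every player. At the Nash equilibrium everyone keeps their 59, and the group total is 10 × 59 = 590.
Each contributed unit returns 8.600 to the group as a whole (0.8600 to each of 10 players), which exceeds 1, so the social optimum is full contribution: group total = 8.600 × 590 = 5074.00.
Efficiency loss = 5074.00 − 590 = 4484.00.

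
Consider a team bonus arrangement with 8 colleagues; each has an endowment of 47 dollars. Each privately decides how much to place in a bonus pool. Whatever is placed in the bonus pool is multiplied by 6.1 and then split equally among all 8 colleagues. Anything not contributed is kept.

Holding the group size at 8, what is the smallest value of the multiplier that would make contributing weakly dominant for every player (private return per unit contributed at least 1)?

8

A contributed unit returns (multiplier)/8 to its contributor.
This reaches 1 exactly when the multiplier is 8.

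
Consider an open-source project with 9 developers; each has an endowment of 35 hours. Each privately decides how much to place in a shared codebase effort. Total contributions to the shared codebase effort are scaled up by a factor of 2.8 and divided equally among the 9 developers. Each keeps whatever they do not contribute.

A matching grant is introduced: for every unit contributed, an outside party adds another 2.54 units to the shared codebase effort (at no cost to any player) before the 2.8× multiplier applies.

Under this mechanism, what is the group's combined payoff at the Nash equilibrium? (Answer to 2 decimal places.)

3122.28 hours

With the mechanism, a contributed unit returns 2.8 × 3.54 / 9 = 1.1013 per unit of net cost to the contributor — now above 1 — so contributing fully is weakly dominant for every player.
At the Nash equilibrium everyone contributes 35. Group total payoff = 2.8 × 3.54 × 315 = 3122.28.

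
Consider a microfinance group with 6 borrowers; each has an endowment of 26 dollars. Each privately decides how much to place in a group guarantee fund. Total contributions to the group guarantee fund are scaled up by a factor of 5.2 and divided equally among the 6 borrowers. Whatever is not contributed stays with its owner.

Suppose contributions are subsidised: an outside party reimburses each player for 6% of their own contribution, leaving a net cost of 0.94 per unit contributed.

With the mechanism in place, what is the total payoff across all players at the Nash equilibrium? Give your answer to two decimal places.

156.00 dollars

The effective private return is (5.2/6) / 0.94 = 0.9220, which is still under 1, so the mechanism doesn't change anyone's dominant strategy: zero contribution.
At the Nash equilibrium no one contributes; group total payoff = 6 × 26 = 156.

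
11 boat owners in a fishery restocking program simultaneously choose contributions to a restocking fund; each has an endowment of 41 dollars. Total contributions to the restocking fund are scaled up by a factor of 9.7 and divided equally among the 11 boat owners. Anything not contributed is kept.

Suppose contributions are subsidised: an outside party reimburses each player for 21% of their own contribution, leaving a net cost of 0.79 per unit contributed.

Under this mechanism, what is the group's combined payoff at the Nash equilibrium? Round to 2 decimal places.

4469.41 dollars

Under the mechanism each unit contributed yields (9.7/11) / 0.79 = 1.1162 back to its contributor per unit of net cost, which exceeds 1, making full contribution the dominant choice for everyone.
So the Nash equilibrium is full contribution by all 11; the group earns 11 × (41 × 0.21 + 9.7 × 41) = 4469.41.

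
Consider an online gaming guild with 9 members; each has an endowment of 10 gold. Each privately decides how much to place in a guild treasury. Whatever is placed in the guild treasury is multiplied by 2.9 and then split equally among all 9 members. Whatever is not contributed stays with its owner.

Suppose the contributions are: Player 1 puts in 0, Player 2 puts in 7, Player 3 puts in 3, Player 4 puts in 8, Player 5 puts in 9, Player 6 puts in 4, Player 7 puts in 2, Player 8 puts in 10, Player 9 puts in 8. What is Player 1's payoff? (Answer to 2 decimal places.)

26.43 gold

Total contributed: 0 + 7 + 3 + 8 + 9 + 4 + 2 + 10 + 8 = 51.
Each receives 2.9 × 51 / 9 = 16.43 from the guild treasury.
Player 1 keeps 10 − 0 = 10, so Player 1's payoff is 10 + 16.43 = 26.43.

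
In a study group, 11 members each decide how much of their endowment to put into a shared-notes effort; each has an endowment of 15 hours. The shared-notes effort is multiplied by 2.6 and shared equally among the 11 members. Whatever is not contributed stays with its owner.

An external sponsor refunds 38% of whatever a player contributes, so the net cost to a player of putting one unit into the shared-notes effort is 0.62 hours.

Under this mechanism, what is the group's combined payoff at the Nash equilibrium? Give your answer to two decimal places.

165.00 hours

With the mechanism, a contributed unit returns (2.6/11) / 0.62 = 0.3812 per unit of net cost — still below 1 — so contributing 0 remains dominant for every player.
Everyone keeps their endowment and the group total is 11 × 15 = 165.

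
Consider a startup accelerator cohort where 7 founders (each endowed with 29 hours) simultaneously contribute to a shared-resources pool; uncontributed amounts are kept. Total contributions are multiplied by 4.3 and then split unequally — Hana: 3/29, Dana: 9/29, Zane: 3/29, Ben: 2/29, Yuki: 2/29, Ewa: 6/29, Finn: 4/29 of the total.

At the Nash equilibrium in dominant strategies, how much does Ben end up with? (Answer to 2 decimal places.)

37.60 hours

For player j, contributing a unit is worthwhile iff 4.3 × (j's share) ≥ 1, i.e. iff j's share is at least 0.2326.
The only share above 0.2326 is Dana's 9/29, contributing 29; the remaining 6 contribute 0. Total contributed: 29.
Ben keeps 29 and receives 4.3 × 29 × 2/29 = 8.60 from the shared-resources pool, for a payoff of 37.60.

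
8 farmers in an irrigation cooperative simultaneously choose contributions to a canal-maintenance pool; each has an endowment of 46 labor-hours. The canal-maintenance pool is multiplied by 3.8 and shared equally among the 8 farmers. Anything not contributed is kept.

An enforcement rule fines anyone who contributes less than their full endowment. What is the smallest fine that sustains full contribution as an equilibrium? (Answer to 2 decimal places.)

Given the others contribute fully, the best deviation is to contribute 0 (any partial contribution still incurs the fine and gives up units whose private return 0.4750 is below 1).
Deviating from 46 to 0 saves 46 labor-hours but forfeits the deviator's share of the drop in the canal-maintenance pool: 3.8/8 × 46 = 21.85.
So the deviation gain is 46 − 21.85 = 24.15, and the fine must be at least 24.15 labor-hours to wipe it out.

24.15 labor-hours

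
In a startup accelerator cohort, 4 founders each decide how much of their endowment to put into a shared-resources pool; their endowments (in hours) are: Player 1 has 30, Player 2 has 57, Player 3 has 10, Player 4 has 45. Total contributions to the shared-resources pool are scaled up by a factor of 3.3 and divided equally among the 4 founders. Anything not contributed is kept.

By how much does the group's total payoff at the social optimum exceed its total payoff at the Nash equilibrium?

The private return per contributed unit is 3.3/4 = 0.8250 < 1 for every player regardless of endowment, so the Nash equilibrium is zero contribution and the group total is Σ E_j = 30 + 57 + 10 + 45 = 142.
Each contributed unit returns 3.300 to the group, so the social optimum is full contribution by everyone: group total = 3.300 × 142 = 468.60.
Efficiency loss = (3.300 − 1) × 142 = 326.60.

326.60 hours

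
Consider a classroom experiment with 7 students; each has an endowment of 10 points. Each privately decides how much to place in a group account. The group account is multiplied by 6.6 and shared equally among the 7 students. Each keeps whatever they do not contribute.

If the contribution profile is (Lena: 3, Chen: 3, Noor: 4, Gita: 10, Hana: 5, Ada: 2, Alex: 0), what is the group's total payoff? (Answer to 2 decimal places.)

221.20 points

Total contributed: 3 + 3 + 4 + 10 + 5 + 2 + 0 = 27; total kept: 7 × 10 − 27 = 43.
The group account pays out 6.6 × 27 = 178.20 in aggregate.
Group total = 43 + 178.20 = 221.20.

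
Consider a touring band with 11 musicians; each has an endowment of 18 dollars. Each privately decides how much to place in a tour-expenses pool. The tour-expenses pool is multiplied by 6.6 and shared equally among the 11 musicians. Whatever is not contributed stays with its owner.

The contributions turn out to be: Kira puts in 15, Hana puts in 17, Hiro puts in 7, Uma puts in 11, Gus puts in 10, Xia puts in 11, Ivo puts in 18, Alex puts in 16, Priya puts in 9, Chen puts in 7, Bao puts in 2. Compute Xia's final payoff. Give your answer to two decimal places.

80.80 dollars

Total contributed: 15 + 17 + 7 + 11 + 10 + 11 + 18 + 16 + 9 + 7 + 2 = 123.
Each receives 6.6 × 123 / 11 = 73.80 from the tour-expenses pool.
Xia keeps 18 − 11 = 7, so Xia's payoff is 7 + 73.80 = 80.80.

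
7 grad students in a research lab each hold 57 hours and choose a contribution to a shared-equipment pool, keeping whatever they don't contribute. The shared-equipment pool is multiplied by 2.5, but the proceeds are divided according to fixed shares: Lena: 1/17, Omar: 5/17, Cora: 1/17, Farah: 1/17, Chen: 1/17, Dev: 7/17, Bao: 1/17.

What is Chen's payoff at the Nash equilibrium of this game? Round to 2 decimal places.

65.38 hours

Player j's private return per contributed unit is 2.5 × (j's share). Contributing is weakly dominant for j when that share is at least 1/2.5 = 0.4000, and contributing 0 is dominant otherwise.
Dev alone (share 7/17) is above the threshold, contributing 57; the remaining 6 contribute 0. Total contributed: 57.
Chen keeps 57 and receives 2.5 × 57 × 1/17 = 8.38 from the shared-equipment pool, for a payoff of 65.38.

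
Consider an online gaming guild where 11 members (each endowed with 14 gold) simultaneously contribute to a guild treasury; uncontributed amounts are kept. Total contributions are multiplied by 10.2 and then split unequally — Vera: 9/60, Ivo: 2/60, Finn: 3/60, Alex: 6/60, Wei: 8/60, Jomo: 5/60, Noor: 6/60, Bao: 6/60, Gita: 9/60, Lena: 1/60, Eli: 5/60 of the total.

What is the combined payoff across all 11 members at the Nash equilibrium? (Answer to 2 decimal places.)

Each unit j contributes comes back to j as 10.2 × (j's share), so j prefers to contribute only if that share exceeds 1/10.2 = 0.0980; otherwise keeping the unit dominates.
Vera, Alex, Wei, Noor, Bao and Gita clear that bar, contributing 14 each; the remaining 5 contribute 0. Total contributed: 84.
The guild treasury pays out 10.2 × 84 = 856.80 in total (split across the unequal shares, but the aggregate is all that matters for the group sum).
The 5 free-riders keep 14 each, adding 70. Group total = 70 + 856.80 = 926.80.

926.80 gold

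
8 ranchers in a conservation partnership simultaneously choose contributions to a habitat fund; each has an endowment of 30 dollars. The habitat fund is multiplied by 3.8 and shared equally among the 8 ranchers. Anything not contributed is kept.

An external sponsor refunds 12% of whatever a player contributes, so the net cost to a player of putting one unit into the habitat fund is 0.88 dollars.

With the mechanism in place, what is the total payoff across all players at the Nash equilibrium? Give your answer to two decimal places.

240.00 dollars

The effective private return is (3.8/8) / 0.88 = 0.5398, which is still under 1, so the mechanism doesn't change anyone's dominant strategy: zero contribution.
At the Nash equilibrium no one contributes; group total payoff = 8 × 30 = 240.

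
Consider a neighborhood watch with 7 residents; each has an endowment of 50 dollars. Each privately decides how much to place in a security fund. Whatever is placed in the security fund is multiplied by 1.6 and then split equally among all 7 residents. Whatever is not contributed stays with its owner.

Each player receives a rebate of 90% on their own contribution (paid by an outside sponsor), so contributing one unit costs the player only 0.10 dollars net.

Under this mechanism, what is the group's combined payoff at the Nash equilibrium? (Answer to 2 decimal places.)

With the mechanism, a contributed unit returns (1.6/7) / 0.10 = 2.2857 per unit of net cost to the contributor — now above 1 — so contributing fully is weakly dominant for every player.
So the Nash equilibrium is full contribution by all 7; the group earns 7 × (50 × 0.90 + 1.6 × 50) = 875.00.

875.00 dollars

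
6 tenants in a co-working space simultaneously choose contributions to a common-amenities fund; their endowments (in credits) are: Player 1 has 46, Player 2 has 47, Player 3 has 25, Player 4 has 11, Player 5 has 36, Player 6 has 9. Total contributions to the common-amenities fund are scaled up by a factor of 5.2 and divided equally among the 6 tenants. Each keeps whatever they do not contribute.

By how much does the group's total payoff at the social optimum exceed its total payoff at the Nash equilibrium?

730.80 credits

The private return per contributed unit is 5.2/6 = 0.8667 < 1 for every player regardless of endowment, so the Nash equilibrium is zero contribution and the group total is Σ E_j = 46 + 47 + 25 + 11 + 36 + 9 = 174.
Each contributed unit returns 5.200 to the group, so the social optimum is full contribution by everyone: group total = 5.200 × 174 = 904.80.
Efficiency loss = (5.200 − 1) × 174 = 730.80.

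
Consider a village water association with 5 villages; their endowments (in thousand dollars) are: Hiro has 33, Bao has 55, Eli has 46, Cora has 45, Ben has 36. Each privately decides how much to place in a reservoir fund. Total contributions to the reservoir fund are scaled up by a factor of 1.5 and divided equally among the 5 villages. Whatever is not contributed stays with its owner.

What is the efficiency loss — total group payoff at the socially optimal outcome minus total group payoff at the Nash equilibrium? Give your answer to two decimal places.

The private return per contributed unit is 1.5/5 = 0.3000 < 1 for every player regardless of endowment, so the Nash equilibrium is zero contribution and the group total is Σ E_j = 33 + 55 + 46 + 45 + 36 = 215.
Each contributed unit returns 1.500 to the group, so the social optimum is full contribution by everyone: group total = 1.500 × 215 = 322.50.
Efficiency loss = (1.500 − 1) × 215 = 107.50.

107.50 thousand dollars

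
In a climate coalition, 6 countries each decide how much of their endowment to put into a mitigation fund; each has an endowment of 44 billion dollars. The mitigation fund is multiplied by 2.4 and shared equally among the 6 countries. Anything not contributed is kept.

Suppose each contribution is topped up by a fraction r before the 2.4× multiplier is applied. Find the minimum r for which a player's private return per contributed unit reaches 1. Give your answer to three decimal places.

With matching at rate r, one contributed unit becomes (1 + r) in the mitigation fund and returns 2.4 × (1 + r) / 6 to the contributor.
Setting this equal to 1: 1 + r = 6/2.4 = 2.5000.
So the minimum matching rate is r = 2.5000 − 1 = 1.500.

1.500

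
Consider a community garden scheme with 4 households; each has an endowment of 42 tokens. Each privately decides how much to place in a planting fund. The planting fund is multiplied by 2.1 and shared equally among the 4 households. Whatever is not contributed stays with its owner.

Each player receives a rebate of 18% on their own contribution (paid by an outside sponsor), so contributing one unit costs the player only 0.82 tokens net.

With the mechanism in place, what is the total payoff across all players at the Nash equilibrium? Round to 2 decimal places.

With the mechanism, a contributed unit returns (2.1/4) / 0.82 = 0.6402 per unit of net cost — still below 1 — so contributing 0 remains dominant for every player.
At the Nash equilibrium no one contributes; group total payoff = 4 × 42 = 168.

168.00 tokens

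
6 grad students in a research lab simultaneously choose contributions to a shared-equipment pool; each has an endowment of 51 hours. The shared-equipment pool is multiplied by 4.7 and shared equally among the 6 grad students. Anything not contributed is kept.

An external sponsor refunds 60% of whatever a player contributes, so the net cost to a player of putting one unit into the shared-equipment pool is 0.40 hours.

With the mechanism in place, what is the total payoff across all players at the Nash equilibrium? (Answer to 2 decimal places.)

Under the mechanism each unit contributed yields (4.7/6) / 0.40 = 1.9583 back to its contributor per unit of net cost, which exceeds 1, making full contribution the dominant choice for everyone.
At the Nash equilibrium everyone contributes 51. Group total payoff = 6 × (51 × 0.60 + 4.7 × 51) = 1621.80.

1621.80 hours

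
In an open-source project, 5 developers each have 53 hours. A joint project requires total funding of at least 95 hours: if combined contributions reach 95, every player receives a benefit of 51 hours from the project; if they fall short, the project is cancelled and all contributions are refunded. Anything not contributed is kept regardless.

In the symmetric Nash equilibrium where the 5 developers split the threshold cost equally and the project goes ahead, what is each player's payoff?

85 hours

Equal share of the threshold: 95/5 = 19.
At this profile no one gains by cutting their contribution: any cut drops the total below 95, the project is cancelled, contributions are refunded, and the deviator ends with 53, which is less than 53 − 19 + 51 = 85. Contributing more than 19 just wastes the excess. So contributing exactly 19 is a best response.
Each player's payoff: 53 − 19 + 51 = 85.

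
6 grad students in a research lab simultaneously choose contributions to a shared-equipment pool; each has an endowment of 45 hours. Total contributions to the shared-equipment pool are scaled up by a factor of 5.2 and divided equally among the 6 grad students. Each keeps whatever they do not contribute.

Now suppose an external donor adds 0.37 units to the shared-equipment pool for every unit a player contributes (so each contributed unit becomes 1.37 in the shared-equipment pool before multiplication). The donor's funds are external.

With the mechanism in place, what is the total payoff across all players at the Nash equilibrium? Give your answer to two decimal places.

The effective private return per unit is now 5.2 × 1.37 / 6 = 1.1873 > 1, so every player's dominant strategy flips to full contribution.
So the Nash equilibrium is full contribution by all 6; the group earns 5.2 × 1.37 × 270 = 1923.48.

1923.48 hours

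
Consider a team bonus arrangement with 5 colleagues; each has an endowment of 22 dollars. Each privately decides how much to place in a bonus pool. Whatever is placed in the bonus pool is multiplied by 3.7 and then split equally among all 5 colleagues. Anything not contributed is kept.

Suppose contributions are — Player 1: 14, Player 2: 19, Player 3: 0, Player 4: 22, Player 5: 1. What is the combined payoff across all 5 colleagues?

Total contributed: 14 + 19 + 0 + 22 + 1 = 56; total kept: 5 × 22 − 56 = 54.
The bonus pool pays out 3.7 × 56 = 207.20 in aggregate.
Group total = 54 + 207.20 = 261.20.

261.20 dollars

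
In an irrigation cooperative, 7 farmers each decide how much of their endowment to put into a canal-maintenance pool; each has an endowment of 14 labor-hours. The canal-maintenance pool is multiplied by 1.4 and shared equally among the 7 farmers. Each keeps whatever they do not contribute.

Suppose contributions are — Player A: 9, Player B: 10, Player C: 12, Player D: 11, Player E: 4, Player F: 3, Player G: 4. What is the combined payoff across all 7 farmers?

119.20 labor-hours

Total contributed: 9 + 10 + 12 + 11 + 4 + 3 + 4 = 53; total kept: 7 × 14 − 53 = 45.
The canal-maintenance pool pays out 1.4 × 53 = 74.20 in aggregate.
Group total = 45 + 74.20 = 119.20.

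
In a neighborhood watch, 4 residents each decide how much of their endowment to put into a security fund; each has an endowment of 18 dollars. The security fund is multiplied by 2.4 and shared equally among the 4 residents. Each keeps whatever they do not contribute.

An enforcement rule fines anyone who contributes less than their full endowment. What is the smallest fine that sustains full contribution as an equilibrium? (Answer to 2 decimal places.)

7.20 dollars

Given the others contribute fully, the best deviation is to contribute 0 (any partial contribution still incurs the fine and gives up units whose private return 0.6000 is below 1).
Deviating from 18 to 0 saves 18 dollars but forfeits the deviator's share of the drop in the security fund: 2.4/4 × 18 = 10.80.
So the deviation gain is 18 − 10.80 = 7.20, and the fine must be at least 7.20 dollars to wipe it out.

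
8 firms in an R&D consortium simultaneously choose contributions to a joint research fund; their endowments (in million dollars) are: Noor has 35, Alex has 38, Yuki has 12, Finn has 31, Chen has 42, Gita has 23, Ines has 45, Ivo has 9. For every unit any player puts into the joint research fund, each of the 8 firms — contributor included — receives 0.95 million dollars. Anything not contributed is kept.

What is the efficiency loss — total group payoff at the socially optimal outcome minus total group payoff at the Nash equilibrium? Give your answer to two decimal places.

1551.00 million dollars

The private return per contributed unit is 0.95 < 1 for everyone, so the Nash equilibrium is zero contribution and the group total is Σ E_j = 35 + 38 + 12 + 31 + 42 + 23 + 45 + 9 = 235.
Each contributed unit returns 7.600 to the group, so the social optimum is full contribution by everyone: group total = 7.600 × 235 = 1786.00.
Efficiency loss = (7.600 − 1) × 235 = 1551.00.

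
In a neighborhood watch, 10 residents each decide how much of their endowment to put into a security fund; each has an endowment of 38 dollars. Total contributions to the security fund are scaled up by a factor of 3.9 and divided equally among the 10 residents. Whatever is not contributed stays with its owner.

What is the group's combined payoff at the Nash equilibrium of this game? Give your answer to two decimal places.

Each contributed unit returns 3.9/10 = 0.3900 to its contributor — below 1 — so contributing 0 is dominant for every player. At the Nash equilibrium everyone keeps their 38, and the group total is 10 × 38 = 380.

380.00 dollars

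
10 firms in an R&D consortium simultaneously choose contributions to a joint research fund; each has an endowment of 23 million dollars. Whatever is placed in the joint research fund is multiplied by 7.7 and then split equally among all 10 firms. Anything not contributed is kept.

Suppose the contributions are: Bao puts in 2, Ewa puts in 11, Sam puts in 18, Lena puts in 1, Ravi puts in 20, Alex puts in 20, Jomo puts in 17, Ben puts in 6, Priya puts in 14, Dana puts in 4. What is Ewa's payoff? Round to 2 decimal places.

99.01 million dollars

Total contributed: 2 + 11 + 18 + 1 + 20 + 20 + 17 + 6 + 14 + 4 = 113.
Each receives 7.7 × 113 / 10 = 87.01 from the joint research fund.
Ewa keeps 23 − 11 = 12, so Ewa's payoff is 12 + 87.01 = 99.01.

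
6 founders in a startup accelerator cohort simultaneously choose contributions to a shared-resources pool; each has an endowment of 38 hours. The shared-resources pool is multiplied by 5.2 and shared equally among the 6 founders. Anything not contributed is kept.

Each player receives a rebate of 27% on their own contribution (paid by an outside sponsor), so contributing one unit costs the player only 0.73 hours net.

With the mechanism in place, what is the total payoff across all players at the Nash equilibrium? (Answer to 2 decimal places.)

1247.16 hours

The effective private return per unit is now (5.2/6) / 0.73 = 1.1872 > 1, so every player's dominant strategy flips to full contribution.
At the Nash equilibrium everyone contributes 38. Group total payoff = 6 × (38 × 0.27 + 5.2 × 38) = 1247.16.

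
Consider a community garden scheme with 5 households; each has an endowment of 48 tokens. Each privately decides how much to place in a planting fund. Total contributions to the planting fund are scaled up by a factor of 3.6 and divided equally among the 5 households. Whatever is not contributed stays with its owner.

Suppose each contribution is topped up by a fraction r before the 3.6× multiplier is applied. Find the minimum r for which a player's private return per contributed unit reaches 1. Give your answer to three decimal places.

With matching at rate r, one contributed unit becomes (1 + r) in the planting fund and returns 3.6 × (1 + r) / 5 to the contributor.
Setting this equal to 1: 1 + r = 5/3.6 = 1.3889.
So the minimum matching rate is r = 1.3889 − 1 = 0.389.

0.389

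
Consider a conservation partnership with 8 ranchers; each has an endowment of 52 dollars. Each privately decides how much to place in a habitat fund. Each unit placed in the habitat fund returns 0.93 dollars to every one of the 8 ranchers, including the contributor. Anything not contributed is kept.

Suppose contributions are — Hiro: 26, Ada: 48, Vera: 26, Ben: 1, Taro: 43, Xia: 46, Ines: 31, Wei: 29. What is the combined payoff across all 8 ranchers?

Total contributed: 26 + 48 + 26 + 1 + 43 + 46 + 31 + 29 = 250; total kept: 8 × 52 − 250 = 166.
The habitat fund pays out 0.93 × 8 × 250 = 1860.00 in aggregate.
Group total = 166 + 1860.00 = 2026.00.

2026.00 dollars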